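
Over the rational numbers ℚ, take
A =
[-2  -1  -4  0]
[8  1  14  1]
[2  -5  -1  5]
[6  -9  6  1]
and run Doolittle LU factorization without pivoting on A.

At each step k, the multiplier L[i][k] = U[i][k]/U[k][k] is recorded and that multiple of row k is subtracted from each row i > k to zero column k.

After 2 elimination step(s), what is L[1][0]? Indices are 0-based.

[col 0] pivot -2
  R1 -= -4*R0 → (0, -3, -2, 1)  (L[1][0] := -4)
  R2 -= -1*R0 → (0, -6, -5, 5)  (L[2][0] := -1)
  R3 -= -3*R0 → (0, -12, -6, 1)  (L[3][0] := -3)
[col 1] pivot -3
  R2 -= 2*R1 → (0, 0, -1, 3)  (L[2][1] := 2)
  R3 -= 4*R1 → (0, 0, 2, -3)  (L[3][1] := 4)

L[1][0] = -4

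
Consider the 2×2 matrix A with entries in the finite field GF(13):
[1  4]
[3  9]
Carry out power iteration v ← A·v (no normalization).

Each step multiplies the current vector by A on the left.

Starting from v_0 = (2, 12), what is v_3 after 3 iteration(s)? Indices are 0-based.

v_0 = (2, 12).
v_1 = A·v_0 = (11, 10).
v_2 = A·v_1 = (12, 6).
v_3 = A·v_2 = (10, 12).

v_3 = (10, 12)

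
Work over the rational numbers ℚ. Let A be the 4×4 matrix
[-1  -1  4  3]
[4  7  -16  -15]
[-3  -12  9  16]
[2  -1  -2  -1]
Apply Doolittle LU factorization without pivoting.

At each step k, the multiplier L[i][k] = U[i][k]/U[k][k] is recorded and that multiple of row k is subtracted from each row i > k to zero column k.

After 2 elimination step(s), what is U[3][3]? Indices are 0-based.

Step 1: pivot at (0,0) is -1.
  row1 ← row1 − (-4)·row0  ⇒  L[1][0]=-4, U row1=(0, 3, 0, -3)
  row2 ← row2 − (3)·row0  ⇒  L[2][0]=3, U row2=(0, -9, -3, 7)
  row3 ← row3 − (-2)·row0  ⇒  L[3][0]=-2, U row3=(0, -3, 6, 5)
Step 2: pivot at (1,1) is 3.
  row2 ← row2 − (-3)·row1  ⇒  L[2][1]=-3, U row2=(0, 0, -3, -2)
  row3 ← row3 − (-1)·row1  ⇒  L[3][1]=-1, U row3=(0, 0, 6, 2)

U[3][3] = 2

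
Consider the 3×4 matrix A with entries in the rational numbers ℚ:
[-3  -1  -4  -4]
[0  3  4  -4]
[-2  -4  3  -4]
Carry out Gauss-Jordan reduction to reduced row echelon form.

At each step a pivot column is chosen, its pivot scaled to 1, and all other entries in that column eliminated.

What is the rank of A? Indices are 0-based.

rank = 3

[1] R0 /= -3  ⇒  (1, 1/3, 4/3, 4/3)
     R2 -= -2·R0  ⇒  (0, -10/3, 17/3, -4/3)
[2] R1 /= 3  ⇒  (0, 1, 4/3, -4/3)
     R0 -= 1/3·R1  ⇒  (1, 0, 8/9, 16/9)
     R2 -= -10/3·R1  ⇒  (0, 0, 91/9, -52/9)
[3] R2 /= 91/9  ⇒  (0, 0, 1, -4/7)
     R0 -= 8/9·R2  ⇒  (1, 0, 0, 16/7)
     R1 -= 4/3·R2  ⇒  (0, 1, 0, -4/7)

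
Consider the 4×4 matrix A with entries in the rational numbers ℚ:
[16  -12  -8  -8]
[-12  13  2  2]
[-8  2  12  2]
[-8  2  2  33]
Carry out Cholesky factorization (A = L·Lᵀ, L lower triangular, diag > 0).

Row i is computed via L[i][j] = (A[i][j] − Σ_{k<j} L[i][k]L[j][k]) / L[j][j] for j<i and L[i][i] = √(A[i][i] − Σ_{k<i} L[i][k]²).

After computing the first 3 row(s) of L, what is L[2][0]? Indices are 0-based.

Step 1: L[0][0] = √(16) = 4.
  L[1][0] = (-12) / L[0][0] = -3.
Step 2: L[1][1] = √(4) = 2.
  L[2][0] = (-8) / L[0][0] = -2.
  L[2][1] = (-4) / L[1][1] = -2.
Step 3: L[2][2] = √(4) = 2.

L[2][0] = -2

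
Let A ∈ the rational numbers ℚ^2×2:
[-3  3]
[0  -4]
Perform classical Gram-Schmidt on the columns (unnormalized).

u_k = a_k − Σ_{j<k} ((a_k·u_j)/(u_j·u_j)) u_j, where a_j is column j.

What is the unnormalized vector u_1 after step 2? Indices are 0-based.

u_1 = (0, -4)

Step 1: u_0 = a_0 = (-3, 0).
Step 2: u_1 = a_1 − (-1)·u_0 = (0, -4).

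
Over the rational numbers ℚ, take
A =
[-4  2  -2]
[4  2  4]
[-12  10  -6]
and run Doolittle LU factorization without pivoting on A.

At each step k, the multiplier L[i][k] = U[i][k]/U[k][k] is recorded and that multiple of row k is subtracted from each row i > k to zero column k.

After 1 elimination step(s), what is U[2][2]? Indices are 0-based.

U[2][2] = 0

k=0: U[0][0]=-4
  eliminate (1,0): mult=-1, new row 1: (0, 4, 2); set L[1][0]=-1
  eliminate (2,0): mult=3, new row 2: (0, 4, 0); set L[2][0]=3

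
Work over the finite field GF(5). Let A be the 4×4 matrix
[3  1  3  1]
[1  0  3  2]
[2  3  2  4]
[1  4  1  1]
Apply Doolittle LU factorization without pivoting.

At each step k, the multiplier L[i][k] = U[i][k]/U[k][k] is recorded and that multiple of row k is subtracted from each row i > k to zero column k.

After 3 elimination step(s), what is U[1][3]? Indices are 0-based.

[col 0] pivot 3
  R1 -= 2*R0 → (0, 3, 2, 0)  (L[1][0] := 2)
  R2 -= 4*R0 → (0, 4, 0, 0)  (L[2][0] := 4)
  R3 -= 2*R0 → (0, 2, 0, 4)  (L[3][0] := 2)
[col 1] pivot 3
  R2 -= 3*R1 → (0, 0, 4, 0)  (L[2][1] := 3)
  R3 -= 4*R1 → (0, 0, 2, 4)  (L[3][1] := 4)
[col 2] pivot 4
  R3 -= 3*R2 → (0, 0, 0, 4)  (L[3][2] := 3)

U[1][3] = 0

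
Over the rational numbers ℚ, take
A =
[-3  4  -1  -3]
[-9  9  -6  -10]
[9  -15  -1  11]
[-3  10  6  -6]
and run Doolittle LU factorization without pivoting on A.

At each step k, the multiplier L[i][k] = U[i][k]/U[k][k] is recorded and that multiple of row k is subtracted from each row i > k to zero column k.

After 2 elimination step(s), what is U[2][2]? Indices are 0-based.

k=0: U[0][0]=-3
  eliminate (1,0): mult=3, new row 1: (0, -3, -3, -1); set L[1][0]=3
  eliminate (2,0): mult=-3, new row 2: (0, -3, -4, 2); set L[2][0]=-3
  eliminate (3,0): mult=1, new row 3: (0, 6, 7, -3); set L[3][0]=1
k=1: U[1][1]=-3
  eliminate (2,1): mult=1, new row 2: (0, 0, -1, 3); set L[2][1]=1
  eliminate (3,1): mult=-2, new row 3: (0, 0, 1, -5); set L[3][1]=-2

U[2][2] = -1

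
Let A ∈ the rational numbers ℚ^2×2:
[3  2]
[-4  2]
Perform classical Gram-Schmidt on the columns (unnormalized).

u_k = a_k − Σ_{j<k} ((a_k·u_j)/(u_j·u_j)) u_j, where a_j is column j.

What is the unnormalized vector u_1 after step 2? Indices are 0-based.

u_1 = (56/25, 42/25)

Step 1: u_0 = a_0 = (3, -4).
Step 2: u_1 = a_1 − (-2/25)·u_0 = (56/25, 42/25).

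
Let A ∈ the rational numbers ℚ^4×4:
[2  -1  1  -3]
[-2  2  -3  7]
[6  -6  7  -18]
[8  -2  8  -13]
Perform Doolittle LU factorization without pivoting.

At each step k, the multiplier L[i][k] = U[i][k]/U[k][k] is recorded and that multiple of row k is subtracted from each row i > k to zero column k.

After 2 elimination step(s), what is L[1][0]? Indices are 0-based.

L[1][0] = -1

[col 0] pivot 2
  R1 -= -1*R0 → (0, 1, -2, 4)  (L[1][0] := -1)
  R2 -= 3*R0 → (0, -3, 4, -9)  (L[2][0] := 3)
  R3 -= 4*R0 → (0, 2, 4, -1)  (L[3][0] := 4)
[col 1] pivot 1
  R2 -= -3*R1 → (0, 0, -2, 3)  (L[2][1] := -3)
  R3 -= 2*R1 → (0, 0, 8, -9)  (L[3][1] := 2)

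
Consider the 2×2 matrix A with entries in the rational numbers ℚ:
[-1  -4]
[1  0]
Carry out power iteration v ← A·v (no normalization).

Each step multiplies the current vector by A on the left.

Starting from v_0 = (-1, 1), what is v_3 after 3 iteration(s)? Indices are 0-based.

v_3 = (5, 7)

v_0 = (-1, 1).
v_1 = A·v_0 = (-3, -1).
v_2 = A·v_1 = (7, -3).
v_3 = A·v_2 = (5, 7).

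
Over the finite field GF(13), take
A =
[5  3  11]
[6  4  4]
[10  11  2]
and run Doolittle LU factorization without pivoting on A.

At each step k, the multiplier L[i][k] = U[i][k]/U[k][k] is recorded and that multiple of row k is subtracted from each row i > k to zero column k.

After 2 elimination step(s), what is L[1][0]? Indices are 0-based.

k=0: U[0][0]=5
  eliminate (1,0): mult=9, new row 1: (0, 3, 9); set L[1][0]=9
  eliminate (2,0): mult=2, new row 2: (0, 5, 6); set L[2][0]=2
k=1: U[1][1]=3
  eliminate (2,1): mult=6, new row 2: (0, 0, 4); set L[2][1]=6

L[1][0] = 9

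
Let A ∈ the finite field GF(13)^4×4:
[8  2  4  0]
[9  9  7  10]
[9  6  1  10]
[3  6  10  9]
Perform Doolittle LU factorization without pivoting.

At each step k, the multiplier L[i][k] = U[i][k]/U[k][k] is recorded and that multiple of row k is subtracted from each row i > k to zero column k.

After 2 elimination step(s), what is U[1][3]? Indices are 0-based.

k=0: U[0][0]=8
  eliminate (1,0): mult=6, new row 1: (0, 10, 9, 10); set L[1][0]=6
  eliminate (2,0): mult=6, new row 2: (0, 7, 3, 10); set L[2][0]=6
  eliminate (3,0): mult=2, new row 3: (0, 2, 2, 9); set L[3][0]=2
k=1: U[1][1]=10
  eliminate (2,1): mult=2, new row 2: (0, 0, 11, 3); set L[2][1]=2
  eliminate (3,1): mult=8, new row 3: (0, 0, 8, 7); set L[3][1]=8

U[1][3] = 10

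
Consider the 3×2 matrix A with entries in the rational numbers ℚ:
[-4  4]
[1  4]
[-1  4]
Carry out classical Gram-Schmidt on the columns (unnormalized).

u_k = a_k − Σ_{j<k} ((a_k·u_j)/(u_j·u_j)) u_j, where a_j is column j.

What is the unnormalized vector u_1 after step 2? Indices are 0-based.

u_1 = (4/9, 44/9, 28/9)

Step 1: u_0 = a_0 = (-4, 1, -1).
Step 2: u_1 = a_1 − (-8/9)·u_0 = (4/9, 44/9, 28/9).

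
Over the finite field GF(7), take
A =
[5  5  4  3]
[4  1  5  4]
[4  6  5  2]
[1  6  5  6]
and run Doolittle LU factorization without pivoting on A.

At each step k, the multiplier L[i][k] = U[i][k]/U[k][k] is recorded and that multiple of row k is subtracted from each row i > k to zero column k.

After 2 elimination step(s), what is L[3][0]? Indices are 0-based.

Step 1: pivot at (0,0) is 5.
  row1 ← row1 − (5)·row0  ⇒  L[1][0]=5, U row1=(0, 4, 6, 3)
  row2 ← row2 − (5)·row0  ⇒  L[2][0]=5, U row2=(0, 2, 6, 1)
  row3 ← row3 − (3)·row0  ⇒  L[3][0]=3, U row3=(0, 5, 0, 4)
Step 2: pivot at (1,1) is 4.
  row2 ← row2 − (4)·row1  ⇒  L[2][1]=4, U row2=(0, 0, 3, 3)
  row3 ← row3 − (3)·row1  ⇒  L[3][1]=3, U row3=(0, 0, 3, 2)

L[3][0] = 3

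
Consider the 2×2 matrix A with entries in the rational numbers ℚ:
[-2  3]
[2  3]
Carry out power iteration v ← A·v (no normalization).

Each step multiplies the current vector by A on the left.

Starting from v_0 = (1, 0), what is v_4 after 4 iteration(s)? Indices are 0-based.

v_0 = (1, 0).
v_1 = A·v_0 = (-2, 2).
v_2 = A·v_1 = (10, 2).
v_3 = A·v_2 = (-14, 26).
v_4 = A·v_3 = (106, 50).

v_4 = (106, 50)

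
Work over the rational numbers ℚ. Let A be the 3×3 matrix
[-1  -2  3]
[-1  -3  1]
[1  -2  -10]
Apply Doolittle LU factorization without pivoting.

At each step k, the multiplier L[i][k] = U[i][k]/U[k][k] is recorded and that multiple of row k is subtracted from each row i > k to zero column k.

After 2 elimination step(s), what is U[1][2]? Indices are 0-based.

Step 1: pivot at (0,0) is -1.
  row1 ← row1 − (1)·row0  ⇒  L[1][0]=1, U row1=(0, -1, -2)
  row2 ← row2 − (-1)·row0  ⇒  L[2][0]=-1, U row2=(0, -4, -7)
Step 2: pivot at (1,1) is -1.
  row2 ← row2 − (4)·row1  ⇒  L[2][1]=4, U row2=(0, 0, 1)

U[1][2] = -2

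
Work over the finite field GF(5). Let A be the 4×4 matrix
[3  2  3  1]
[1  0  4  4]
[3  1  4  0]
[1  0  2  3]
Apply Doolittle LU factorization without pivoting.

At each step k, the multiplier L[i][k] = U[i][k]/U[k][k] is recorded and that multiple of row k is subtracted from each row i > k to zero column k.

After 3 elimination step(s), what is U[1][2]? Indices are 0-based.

U[1][2] = 3

[col 0] pivot 3
  R1 -= 2*R0 → (0, 1, 3, 2)  (L[1][0] := 2)
  R2 -= 1*R0 → (0, 4, 1, 4)  (L[2][0] := 1)
  R3 -= 2*R0 → (0, 1, 1, 1)  (L[3][0] := 2)
[col 1] pivot 1
  R2 -= 4*R1 → (0, 0, 4, 1)  (L[2][1] := 4)
  R3 -= 1*R1 → (0, 0, 3, 4)  (L[3][1] := 1)
[col 2] pivot 4
  R3 -= 2*R2 → (0, 0, 0, 2)  (L[3][2] := 2)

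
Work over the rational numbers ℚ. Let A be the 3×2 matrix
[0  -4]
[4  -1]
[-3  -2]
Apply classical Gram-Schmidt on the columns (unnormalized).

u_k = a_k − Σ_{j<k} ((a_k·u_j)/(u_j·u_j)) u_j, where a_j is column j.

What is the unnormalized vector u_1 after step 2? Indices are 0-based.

Step 1: u_0 = a_0 = (0, 4, -3).
Step 2: u_1 = a_1 − (2/25)·u_0 = (-4, -33/25, -44/25).

u_1 = (-4, -33/25, -44/25)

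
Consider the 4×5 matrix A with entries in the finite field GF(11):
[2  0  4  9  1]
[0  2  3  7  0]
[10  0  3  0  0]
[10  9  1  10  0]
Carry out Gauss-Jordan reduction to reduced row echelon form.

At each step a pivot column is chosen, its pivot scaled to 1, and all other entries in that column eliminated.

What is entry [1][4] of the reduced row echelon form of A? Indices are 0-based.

step 1: normalize row 0 (÷2) = (1, 0, 2, 10, 6)
  row 2: subtract 10×row0 = (0, 0, 5, 10, 6)
  row 3: subtract 10×row0 = (0, 9, 3, 9, 6)
step 2: normalize row 1 (÷2) = (0, 1, 7, 9, 0)
  row 3: subtract 9×row1 = (0, 0, 6, 5, 6)
step 3: normalize row 2 (÷5) = (0, 0, 1, 2, 10)
  row 0: subtract 2×row2 = (1, 0, 0, 6, 8)
  row 1: subtract 7×row2 = (0, 1, 0, 6, 7)
  row 3: subtract 6×row2 = (0, 0, 0, 4, 1)
step 4: normalize row 3 (÷4) = (0, 0, 0, 1, 3)
  row 0: subtract 6×row3 = (1, 0, 0, 0, 1)
  row 1: subtract 6×row3 = (0, 1, 0, 0, 0)
  row 2: subtract 2×row3 = (0, 0, 1, 0, 4)

M[1][4] = 0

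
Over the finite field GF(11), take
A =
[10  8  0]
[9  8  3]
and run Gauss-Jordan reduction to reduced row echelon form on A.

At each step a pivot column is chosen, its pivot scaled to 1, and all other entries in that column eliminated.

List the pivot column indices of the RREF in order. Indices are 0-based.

pivot columns: 0, 1

[1] R0 /= 10  ⇒  (1, 3, 0)
     R1 -= 9·R0  ⇒  (0, 3, 3)
[2] R1 /= 3  ⇒  (0, 1, 1)
     R0 -= 3·R1  ⇒  (1, 0, 8)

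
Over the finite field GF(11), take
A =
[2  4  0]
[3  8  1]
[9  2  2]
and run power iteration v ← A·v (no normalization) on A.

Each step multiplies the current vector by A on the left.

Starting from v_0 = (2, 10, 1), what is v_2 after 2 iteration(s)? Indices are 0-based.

v_0 = (2, 10, 1).
v_1 = A·v_0 = (0, 10, 7).
v_2 = A·v_1 = (7, 10, 1).

v_2 = (7, 10, 1)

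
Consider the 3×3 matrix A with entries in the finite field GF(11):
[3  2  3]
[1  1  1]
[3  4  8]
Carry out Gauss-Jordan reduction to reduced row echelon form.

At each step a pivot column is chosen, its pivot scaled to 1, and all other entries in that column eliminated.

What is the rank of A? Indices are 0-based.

pivot(0,0)=3: scale R0 → (1, 8, 1)
  clear (1,0): R1 −= (1)R0 → (0, 4, 0)
  clear (2,0): R2 −= (3)R0 → (0, 2, 5)
pivot(1,1)=4: scale R1 → (0, 1, 0)
  clear (0,1): R0 −= (8)R1 → (1, 0, 1)
  clear (2,1): R2 −= (2)R1 → (0, 0, 5)
pivot(2,2)=5: scale R2 → (0, 0, 1)
  clear (0,2): R0 −= (1)R2 → (1, 0, 0)

rank = 3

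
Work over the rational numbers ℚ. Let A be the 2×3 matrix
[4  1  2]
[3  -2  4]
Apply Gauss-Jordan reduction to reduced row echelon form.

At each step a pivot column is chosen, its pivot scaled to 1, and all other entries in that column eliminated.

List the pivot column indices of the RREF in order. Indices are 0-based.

pivot columns: 0, 1

pivot(0,0)=4: scale R0 → (1, 1/4, 1/2)
  clear (1,0): R1 −= (3)R0 → (0, -11/4, 5/2)
pivot(1,1)=-11/4: scale R1 → (0, 1, -10/11)
  clear (0,1): R0 −= (1/4)R1 → (1, 0, 8/11)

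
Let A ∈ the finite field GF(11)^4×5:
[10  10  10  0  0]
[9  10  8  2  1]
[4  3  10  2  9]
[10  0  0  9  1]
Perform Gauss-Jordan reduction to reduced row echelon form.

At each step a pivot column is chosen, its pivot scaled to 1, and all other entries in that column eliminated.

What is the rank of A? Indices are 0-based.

rank = 4

step 1: normalize row 0 (÷10) = (1, 1, 1, 0, 0)
  row 1: subtract 9×row0 = (0, 1, 10, 2, 1)
  row 2: subtract 4×row0 = (0, 10, 6, 2, 9)
  row 3: subtract 10×row0 = (0, 1, 1, 9, 1)
step 2: normalize row 1 (÷1) = (0, 1, 10, 2, 1)
  row 0: subtract 1×row1 = (1, 0, 2, 9, 10)
  row 2: subtract 10×row1 = (0, 0, 5, 4, 10)
  row 3: subtract 1×row1 = (0, 0, 2, 7, 0)
step 3: normalize row 2 (÷5) = (0, 0, 1, 3, 2)
  row 0: subtract 2×row2 = (1, 0, 0, 3, 6)
  row 1: subtract 10×row2 = (0, 1, 0, 5, 3)
  row 3: subtract 2×row2 = (0, 0, 0, 1, 7)
step 4: normalize row 3 (÷1) = (0, 0, 0, 1, 7)
  row 0: subtract 3×row3 = (1, 0, 0, 0, 7)
  row 1: subtract 5×row3 = (0, 1, 0, 0, 1)
  row 2: subtract 3×row3 = (0, 0, 1, 0, 3)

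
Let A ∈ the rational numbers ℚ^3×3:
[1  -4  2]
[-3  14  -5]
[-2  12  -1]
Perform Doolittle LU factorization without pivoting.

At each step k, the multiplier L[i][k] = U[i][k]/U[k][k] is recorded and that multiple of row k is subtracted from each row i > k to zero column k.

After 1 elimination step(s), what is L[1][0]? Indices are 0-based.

k=0: U[0][0]=1
  eliminate (1,0): mult=-3, new row 1: (0, 2, 1); set L[1][0]=-3
  eliminate (2,0): mult=-2, new row 2: (0, 4, 3); set L[2][0]=-2

L[1][0] = -3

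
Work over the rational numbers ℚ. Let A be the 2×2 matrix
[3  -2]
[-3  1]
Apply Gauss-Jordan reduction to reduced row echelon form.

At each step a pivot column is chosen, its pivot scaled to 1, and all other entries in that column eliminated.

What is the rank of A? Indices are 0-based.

step 1: normalize row 0 (÷3) = (1, -2/3)
  row 1: subtract -3×row0 = (0, -1)
step 2: normalize row 1 (÷-1) = (0, 1)
  row 0: subtract -2/3×row1 = (1, 0)

rank = 2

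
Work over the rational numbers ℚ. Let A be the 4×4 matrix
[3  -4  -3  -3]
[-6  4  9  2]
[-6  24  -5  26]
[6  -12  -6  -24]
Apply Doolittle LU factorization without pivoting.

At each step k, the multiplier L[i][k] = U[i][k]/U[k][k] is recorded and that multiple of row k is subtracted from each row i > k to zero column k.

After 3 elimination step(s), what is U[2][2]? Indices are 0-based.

k=0: U[0][0]=3
  eliminate (1,0): mult=-2, new row 1: (0, -4, 3, -4); set L[1][0]=-2
  eliminate (2,0): mult=-2, new row 2: (0, 16, -11, 20); set L[2][0]=-2
  eliminate (3,0): mult=2, new row 3: (0, -4, 0, -18); set L[3][0]=2
k=1: U[1][1]=-4
  eliminate (2,1): mult=-4, new row 2: (0, 0, 1, 4); set L[2][1]=-4
  eliminate (3,1): mult=1, new row 3: (0, 0, -3, -14); set L[3][1]=1
k=2: U[2][2]=1
  eliminate (3,2): mult=-3, new row 3: (0, 0, 0, -2); set L[3][2]=-3

U[2][2] = 1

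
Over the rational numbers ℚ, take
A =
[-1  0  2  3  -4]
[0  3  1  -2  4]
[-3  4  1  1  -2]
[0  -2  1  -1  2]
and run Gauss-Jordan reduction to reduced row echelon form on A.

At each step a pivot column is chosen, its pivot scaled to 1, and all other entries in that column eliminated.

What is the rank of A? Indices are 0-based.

rank = 4

pivot(0,0)=-1: scale R0 → (1, 0, -2, -3, 4)
  clear (2,0): R2 −= (-3)R0 → (0, 4, -5, -8, 10)
pivot(1,1)=3: scale R1 → (0, 1, 1/3, -2/3, 4/3)
  clear (2,1): R2 −= (4)R1 → (0, 0, -19/3, -16/3, 14/3)
  clear (3,1): R3 −= (-2)R1 → (0, 0, 5/3, -7/3, 14/3)
pivot(2,2)=-19/3: scale R2 → (0, 0, 1, 16/19, -14/19)
  clear (0,2): R0 −= (-2)R2 → (1, 0, 0, -25/19, 48/19)
  clear (1,2): R1 −= (1/3)R2 → (0, 1, 0, -18/19, 30/19)
  clear (3,2): R3 −= (5/3)R2 → (0, 0, 0, -71/19, 112/19)
pivot(3,3)=-71/19: scale R3 → (0, 0, 0, 1, -112/71)
  clear (0,3): R0 −= (-25/19)R3 → (1, 0, 0, 0, 32/71)
  clear (1,3): R1 −= (-18/19)R3 → (0, 1, 0, 0, 6/71)
  clear (2,3): R2 −= (16/19)R3 → (0, 0, 1, 0, 42/71)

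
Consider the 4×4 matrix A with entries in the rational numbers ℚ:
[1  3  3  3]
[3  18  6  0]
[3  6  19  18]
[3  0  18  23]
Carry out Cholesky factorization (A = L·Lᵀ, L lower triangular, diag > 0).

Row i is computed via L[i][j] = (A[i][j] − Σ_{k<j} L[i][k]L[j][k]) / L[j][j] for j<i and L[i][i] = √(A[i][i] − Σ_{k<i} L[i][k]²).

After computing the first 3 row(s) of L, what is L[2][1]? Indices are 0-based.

L[2][1] = -1

Step 1: L[0][0] = √(1) = 1.
  L[1][0] = (3) / L[0][0] = 3.
Step 2: L[1][1] = √(9) = 3.
  L[2][0] = (3) / L[0][0] = 3.
  L[2][1] = (-3) / L[1][1] = -1.
Step 3: L[2][2] = √(9) = 3.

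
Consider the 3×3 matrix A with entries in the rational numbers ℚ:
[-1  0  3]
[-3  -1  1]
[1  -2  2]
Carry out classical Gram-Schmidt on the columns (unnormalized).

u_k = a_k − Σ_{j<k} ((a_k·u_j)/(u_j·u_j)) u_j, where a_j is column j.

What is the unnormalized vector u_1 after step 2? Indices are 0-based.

Step 1: u_0 = a_0 = (-1, -3, 1).
Step 2: u_1 = a_1 − (1/11)·u_0 = (1/11, -8/11, -23/11).

u_1 = (1/11, -8/11, -23/11)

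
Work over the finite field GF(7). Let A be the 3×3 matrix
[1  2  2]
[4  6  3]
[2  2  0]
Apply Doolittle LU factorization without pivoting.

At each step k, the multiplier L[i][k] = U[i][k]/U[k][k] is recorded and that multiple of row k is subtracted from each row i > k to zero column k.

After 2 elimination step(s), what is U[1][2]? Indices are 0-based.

U[1][2] = 2

Step 1: pivot at (0,0) is 1.
  row1 ← row1 − (4)·row0  ⇒  L[1][0]=4, U row1=(0, 5, 2)
  row2 ← row2 − (2)·row0  ⇒  L[2][0]=2, U row2=(0, 5, 3)
Step 2: pivot at (1,1) is 5.
  row2 ← row2 − (1)·row1  ⇒  L[2][1]=1, U row2=(0, 0, 1)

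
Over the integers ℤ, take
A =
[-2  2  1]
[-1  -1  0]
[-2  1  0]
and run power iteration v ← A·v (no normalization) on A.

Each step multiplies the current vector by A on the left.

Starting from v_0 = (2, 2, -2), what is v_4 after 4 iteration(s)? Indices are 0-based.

v_4 = (-30, -24, -48)

v_0 = (2, 2, -2).
v_1 = A·v_0 = (-2, -4, -2).
v_2 = A·v_1 = (-6, 6, 0).
v_3 = A·v_2 = (24, 0, 18).
v_4 = A·v_3 = (-30, -24, -48).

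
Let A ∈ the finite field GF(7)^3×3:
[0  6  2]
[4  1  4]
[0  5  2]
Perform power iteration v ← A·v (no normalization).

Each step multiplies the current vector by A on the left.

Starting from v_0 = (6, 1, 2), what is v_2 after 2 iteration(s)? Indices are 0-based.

v_2 = (6, 4, 1)

v_0 = (6, 1, 2).
v_1 = A·v_0 = (3, 5, 2).
v_2 = A·v_1 = (6, 4, 1).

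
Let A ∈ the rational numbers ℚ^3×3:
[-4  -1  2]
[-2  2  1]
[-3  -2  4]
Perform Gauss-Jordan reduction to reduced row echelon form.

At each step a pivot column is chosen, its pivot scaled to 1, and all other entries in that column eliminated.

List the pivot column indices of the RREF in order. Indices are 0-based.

pivot(0,0)=-4: scale R0 → (1, 1/4, -1/2)
  clear (1,0): R1 −= (-2)R0 → (0, 5/2, 0)
  clear (2,0): R2 −= (-3)R0 → (0, -5/4, 5/2)
pivot(1,1)=5/2: scale R1 → (0, 1, 0)
  clear (0,1): R0 −= (1/4)R1 → (1, 0, -1/2)
  clear (2,1): R2 −= (-5/4)R1 → (0, 0, 5/2)
pivot(2,2)=5/2: scale R2 → (0, 0, 1)
  clear (0,2): R0 −= (-1/2)R2 → (1, 0, 0)

pivot columns: 0, 1, 2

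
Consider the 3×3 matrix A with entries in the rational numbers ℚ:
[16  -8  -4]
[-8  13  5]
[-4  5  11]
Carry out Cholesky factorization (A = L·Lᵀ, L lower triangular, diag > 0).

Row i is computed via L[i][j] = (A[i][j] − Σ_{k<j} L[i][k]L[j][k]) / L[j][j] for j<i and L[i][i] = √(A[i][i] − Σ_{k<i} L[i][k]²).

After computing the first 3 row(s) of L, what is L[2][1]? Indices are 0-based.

L[2][1] = 1

Step 1: L[0][0] = √(16) = 4.
  L[1][0] = (-8) / L[0][0] = -2.
Step 2: L[1][1] = √(9) = 3.
  L[2][0] = (-4) / L[0][0] = -1.
  L[2][1] = (3) / L[1][1] = 1.
Step 3: L[2][2] = √(9) = 3.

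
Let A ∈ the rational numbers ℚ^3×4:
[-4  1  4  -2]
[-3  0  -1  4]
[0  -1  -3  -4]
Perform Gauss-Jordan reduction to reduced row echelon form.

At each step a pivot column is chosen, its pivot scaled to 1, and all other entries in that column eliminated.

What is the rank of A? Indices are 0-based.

pivot(0,0)=-4: scale R0 → (1, -1/4, -1, 1/2)
  clear (1,0): R1 −= (-3)R0 → (0, -3/4, -4, 11/2)
pivot(1,1)=-3/4: scale R1 → (0, 1, 16/3, -22/3)
  clear (0,1): R0 −= (-1/4)R1 → (1, 0, 1/3, -4/3)
  clear (2,1): R2 −= (-1)R1 → (0, 0, 7/3, -34/3)
pivot(2,2)=7/3: scale R2 → (0, 0, 1, -34/7)
  clear (0,2): R0 −= (1/3)R2 → (1, 0, 0, 2/7)
  clear (1,2): R1 −= (16/3)R2 → (0, 1, 0, 130/7)

rank = 3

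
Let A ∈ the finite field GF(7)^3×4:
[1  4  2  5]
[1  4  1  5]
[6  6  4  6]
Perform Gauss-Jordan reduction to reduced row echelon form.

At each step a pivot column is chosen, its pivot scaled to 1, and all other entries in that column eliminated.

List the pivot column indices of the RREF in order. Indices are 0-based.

[1] R0 /= 1  ⇒  (1, 4, 2, 5)
     R1 -= 1·R0  ⇒  (0, 0, 6, 0)
     R2 -= 6·R0  ⇒  (0, 3, 6, 4)
[2] R1 <-> R2
[2] R1 /= 3  ⇒  (0, 1, 2, 6)
     R0 -= 4·R1  ⇒  (1, 0, 1, 2)
[3] R2 /= 6  ⇒  (0, 0, 1, 0)
     R0 -= 1·R2  ⇒  (1, 0, 0, 2)
     R1 -= 2·R2  ⇒  (0, 1, 0, 6)

pivot columns: 0, 1, 2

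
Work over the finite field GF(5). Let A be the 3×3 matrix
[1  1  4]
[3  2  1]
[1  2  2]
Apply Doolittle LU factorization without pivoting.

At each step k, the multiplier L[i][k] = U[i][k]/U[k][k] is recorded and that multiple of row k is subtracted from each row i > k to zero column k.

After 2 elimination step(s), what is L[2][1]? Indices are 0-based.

L[2][1] = 4

k=0: U[0][0]=1
  eliminate (1,0): mult=3, new row 1: (0, 4, 4); set L[1][0]=3
  eliminate (2,0): mult=1, new row 2: (0, 1, 3); set L[2][0]=1
k=1: U[1][1]=4
  eliminate (2,1): mult=4, new row 2: (0, 0, 2); set L[2][1]=4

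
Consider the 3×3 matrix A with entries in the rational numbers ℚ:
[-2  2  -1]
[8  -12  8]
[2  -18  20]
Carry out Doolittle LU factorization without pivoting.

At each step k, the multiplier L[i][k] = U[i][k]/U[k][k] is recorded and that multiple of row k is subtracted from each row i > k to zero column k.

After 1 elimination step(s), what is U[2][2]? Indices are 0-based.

k=0: U[0][0]=-2
  eliminate (1,0): mult=-4, new row 1: (0, -4, 4); set L[1][0]=-4
  eliminate (2,0): mult=-1, new row 2: (0, -16, 19); set L[2][0]=-1

U[2][2] = 19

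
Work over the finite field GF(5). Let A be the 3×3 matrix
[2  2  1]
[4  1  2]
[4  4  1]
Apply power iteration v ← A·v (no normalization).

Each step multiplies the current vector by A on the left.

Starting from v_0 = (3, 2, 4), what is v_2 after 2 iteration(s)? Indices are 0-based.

v_2 = (1, 1, 3)

v_0 = (3, 2, 4).
v_1 = A·v_0 = (4, 2, 4).
v_2 = A·v_1 = (1, 1, 3).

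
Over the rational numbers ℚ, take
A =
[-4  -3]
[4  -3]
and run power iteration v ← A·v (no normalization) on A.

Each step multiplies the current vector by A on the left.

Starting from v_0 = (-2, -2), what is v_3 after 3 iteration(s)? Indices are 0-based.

v_3 = (14, -386)

v_0 = (-2, -2).
v_1 = A·v_0 = (14, -2).
v_2 = A·v_1 = (-50, 62).
v_3 = A·v_2 = (14, -386).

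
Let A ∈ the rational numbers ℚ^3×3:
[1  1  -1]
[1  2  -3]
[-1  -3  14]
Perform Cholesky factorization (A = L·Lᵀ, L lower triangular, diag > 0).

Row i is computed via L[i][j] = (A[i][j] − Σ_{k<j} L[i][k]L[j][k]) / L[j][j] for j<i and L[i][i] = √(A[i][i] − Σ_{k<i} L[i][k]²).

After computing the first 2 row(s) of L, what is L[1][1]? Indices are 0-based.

Step 1: L[0][0] = √(1) = 1.
  L[1][0] = (1) / L[0][0] = 1.
Step 2: L[1][1] = √(1) = 1.

L[1][1] = 1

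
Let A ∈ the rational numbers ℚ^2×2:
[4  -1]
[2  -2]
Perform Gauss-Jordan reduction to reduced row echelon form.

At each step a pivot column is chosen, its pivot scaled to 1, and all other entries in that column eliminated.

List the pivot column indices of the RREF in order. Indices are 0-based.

pivot columns: 0, 1

[1] R0 /= 4  ⇒  (1, -1/4)
     R1 -= 2·R0  ⇒  (0, -3/2)
[2] R1 /= -3/2  ⇒  (0, 1)
     R0 -= -1/4·R1  ⇒  (1, 0)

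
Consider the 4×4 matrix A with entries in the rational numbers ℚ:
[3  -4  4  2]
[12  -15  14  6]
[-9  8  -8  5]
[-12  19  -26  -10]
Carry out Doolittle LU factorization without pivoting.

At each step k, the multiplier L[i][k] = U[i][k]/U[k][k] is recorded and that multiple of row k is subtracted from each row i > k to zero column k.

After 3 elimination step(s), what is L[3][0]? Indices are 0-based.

Step 1: pivot at (0,0) is 3.
  row1 ← row1 − (4)·row0  ⇒  L[1][0]=4, U row1=(0, 1, -2, -2)
  row2 ← row2 − (-3)·row0  ⇒  L[2][0]=-3, U row2=(0, -4, 4, 11)
  row3 ← row3 − (-4)·row0  ⇒  L[3][0]=-4, U row3=(0, 3, -10, -2)
Step 2: pivot at (1,1) is 1.
  row2 ← row2 − (-4)·row1  ⇒  L[2][1]=-4, U row2=(0, 0, -4, 3)
  row3 ← row3 − (3)·row1  ⇒  L[3][1]=3, U row3=(0, 0, -4, 4)
Step 3: pivot at (2,2) is -4.
  row3 ← row3 − (1)·row2  ⇒  L[3][2]=1, U row3=(0, 0, 0, 1)

L[3][0] = -4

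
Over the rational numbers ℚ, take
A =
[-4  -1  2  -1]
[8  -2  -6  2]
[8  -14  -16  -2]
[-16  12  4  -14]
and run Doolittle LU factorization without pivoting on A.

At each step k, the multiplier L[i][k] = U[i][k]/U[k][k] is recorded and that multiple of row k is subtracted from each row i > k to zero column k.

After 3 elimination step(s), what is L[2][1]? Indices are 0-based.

Step 1: pivot at (0,0) is -4.
  row1 ← row1 − (-2)·row0  ⇒  L[1][0]=-2, U row1=(0, -4, -2, 0)
  row2 ← row2 − (-2)·row0  ⇒  L[2][0]=-2, U row2=(0, -16, -12, -4)
  row3 ← row3 − (4)·row0  ⇒  L[3][0]=4, U row3=(0, 16, -4, -10)
Step 2: pivot at (1,1) is -4.
  row2 ← row2 − (4)·row1  ⇒  L[2][1]=4, U row2=(0, 0, -4, -4)
  row3 ← row3 − (-4)·row1  ⇒  L[3][1]=-4, U row3=(0, 0, -12, -10)
Step 3: pivot at (2,2) is -4.
  row3 ← row3 − (3)·row2  ⇒  L[3][2]=3, U row3=(0, 0, 0, 2)

L[2][1] = 4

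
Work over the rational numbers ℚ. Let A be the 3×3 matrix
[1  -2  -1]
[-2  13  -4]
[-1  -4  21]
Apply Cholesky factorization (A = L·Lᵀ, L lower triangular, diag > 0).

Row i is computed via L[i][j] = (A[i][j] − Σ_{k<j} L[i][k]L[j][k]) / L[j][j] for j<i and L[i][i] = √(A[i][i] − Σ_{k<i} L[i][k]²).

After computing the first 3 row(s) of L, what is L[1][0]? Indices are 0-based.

Step 1: L[0][0] = √(1) = 1.
  L[1][0] = (-2) / L[0][0] = -2.
Step 2: L[1][1] = √(9) = 3.
  L[2][0] = (-1) / L[0][0] = -1.
  L[2][1] = (-6) / L[1][1] = -2.
Step 3: L[2][2] = √(16) = 4.

L[1][0] = -2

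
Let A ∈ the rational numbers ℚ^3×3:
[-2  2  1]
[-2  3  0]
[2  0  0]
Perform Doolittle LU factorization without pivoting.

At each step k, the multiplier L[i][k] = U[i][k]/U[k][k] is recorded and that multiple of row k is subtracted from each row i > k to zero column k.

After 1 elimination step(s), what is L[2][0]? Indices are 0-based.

k=0: U[0][0]=-2
  eliminate (1,0): mult=1, new row 1: (0, 1, -1); set L[1][0]=1
  eliminate (2,0): mult=-1, new row 2: (0, 2, 1); set L[2][0]=-1

L[2][0] = -1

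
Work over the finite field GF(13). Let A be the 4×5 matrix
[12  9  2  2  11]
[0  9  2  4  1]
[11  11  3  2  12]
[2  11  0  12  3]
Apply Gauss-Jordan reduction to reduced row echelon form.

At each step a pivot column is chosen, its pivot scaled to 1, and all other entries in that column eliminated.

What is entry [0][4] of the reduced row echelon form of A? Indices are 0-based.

[1] R0 /= 12  ⇒  (1, 4, 11, 11, 2)
     R2 -= 11·R0  ⇒  (0, 6, 12, 11, 3)
     R3 -= 2·R0  ⇒  (0, 3, 4, 3, 12)
[2] R1 /= 9  ⇒  (0, 1, 6, 12, 3)
     R0 -= 4·R1  ⇒  (1, 0, 0, 2, 3)
     R2 -= 6·R1  ⇒  (0, 0, 2, 4, 11)
     R3 -= 3·R1  ⇒  (0, 0, 12, 6, 3)
[3] R2 /= 2  ⇒  (0, 0, 1, 2, 12)
     R1 -= 6·R2  ⇒  (0, 1, 0, 0, 9)
     R3 -= 12·R2  ⇒  (0, 0, 0, 8, 2)
[4] R3 /= 8  ⇒  (0, 0, 0, 1, 10)
     R0 -= 2·R3  ⇒  (1, 0, 0, 0, 9)
     R2 -= 2·R3  ⇒  (0, 0, 1, 0, 5)

M[0][4] = 9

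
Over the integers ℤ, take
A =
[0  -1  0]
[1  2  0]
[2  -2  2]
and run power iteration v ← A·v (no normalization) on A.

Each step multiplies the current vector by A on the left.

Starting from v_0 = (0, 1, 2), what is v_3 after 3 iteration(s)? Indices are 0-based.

v_0 = (0, 1, 2).
v_1 = A·v_0 = (-1, 2, 2).
v_2 = A·v_1 = (-2, 3, -2).
v_3 = A·v_2 = (-3, 4, -14).

v_3 = (-3, 4, -14)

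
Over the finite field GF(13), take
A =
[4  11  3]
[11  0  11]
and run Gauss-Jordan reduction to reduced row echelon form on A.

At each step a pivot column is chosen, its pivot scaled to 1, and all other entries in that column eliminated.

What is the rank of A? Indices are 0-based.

[1] R0 /= 4  ⇒  (1, 6, 4)
     R1 -= 11·R0  ⇒  (0, 12, 6)
[2] R1 /= 12  ⇒  (0, 1, 7)
     R0 -= 6·R1  ⇒  (1, 0, 1)

rank = 2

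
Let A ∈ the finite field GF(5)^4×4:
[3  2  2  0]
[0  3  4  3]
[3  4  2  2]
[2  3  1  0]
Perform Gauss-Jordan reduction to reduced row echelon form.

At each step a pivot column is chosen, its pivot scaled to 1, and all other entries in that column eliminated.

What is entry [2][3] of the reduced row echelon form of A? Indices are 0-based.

pivot(0,0)=3: scale R0 → (1, 4, 4, 0)
  clear (2,0): R2 −= (3)R0 → (0, 2, 0, 2)
  clear (3,0): R3 −= (2)R0 → (0, 0, 3, 0)
pivot(1,1)=3: scale R1 → (0, 1, 3, 1)
  clear (0,1): R0 −= (4)R1 → (1, 0, 2, 1)
  clear (2,1): R2 −= (2)R1 → (0, 0, 4, 0)
pivot(2,2)=4: scale R2 → (0, 0, 1, 0)
  clear (0,2): R0 −= (2)R2 → (1, 0, 0, 1)
  clear (1,2): R1 −= (3)R2 → (0, 1, 0, 1)
  clear (3,2): R3 −= (3)R2 → (0, 0, 0, 0)
col 3: no nonzero at/below row 3; advance.

M[2][3] = 0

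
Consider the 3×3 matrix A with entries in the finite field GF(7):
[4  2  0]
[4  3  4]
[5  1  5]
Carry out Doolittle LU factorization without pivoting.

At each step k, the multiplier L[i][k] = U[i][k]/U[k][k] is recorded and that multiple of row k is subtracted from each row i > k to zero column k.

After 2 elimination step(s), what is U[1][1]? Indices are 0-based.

Step 1: pivot at (0,0) is 4.
  row1 ← row1 − (1)·row0  ⇒  L[1][0]=1, U row1=(0, 1, 4)
  row2 ← row2 − (3)·row0  ⇒  L[2][0]=3, U row2=(0, 2, 5)
Step 2: pivot at (1,1) is 1.
  row2 ← row2 − (2)·row1  ⇒  L[2][1]=2, U row2=(0, 0, 4)

U[1][1] = 1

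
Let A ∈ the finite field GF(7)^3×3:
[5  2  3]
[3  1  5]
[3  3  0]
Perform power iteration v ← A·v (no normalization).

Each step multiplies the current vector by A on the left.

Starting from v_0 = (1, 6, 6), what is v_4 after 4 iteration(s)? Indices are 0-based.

v_4 = (4, 2, 5)

v_0 = (1, 6, 6).
v_1 = A·v_0 = (0, 4, 0).
v_2 = A·v_1 = (1, 4, 5).
v_3 = A·v_2 = (0, 4, 1).
v_4 = A·v_3 = (4, 2, 5).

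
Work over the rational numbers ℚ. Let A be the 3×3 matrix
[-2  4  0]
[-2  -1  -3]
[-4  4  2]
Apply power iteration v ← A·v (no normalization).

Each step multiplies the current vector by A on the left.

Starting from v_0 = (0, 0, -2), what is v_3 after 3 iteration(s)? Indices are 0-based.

v_0 = (0, 0, -2).
v_1 = A·v_0 = (0, 6, -4).
v_2 = A·v_1 = (24, 6, 16).
v_3 = A·v_2 = (-24, -102, -40).

v_3 = (-24, -102, -40)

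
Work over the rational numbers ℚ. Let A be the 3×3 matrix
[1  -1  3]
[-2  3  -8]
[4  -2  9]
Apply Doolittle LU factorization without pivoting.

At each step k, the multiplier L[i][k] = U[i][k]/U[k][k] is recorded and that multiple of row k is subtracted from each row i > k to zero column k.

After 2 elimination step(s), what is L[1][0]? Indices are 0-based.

L[1][0] = -2

[col 0] pivot 1
  R1 -= -2*R0 → (0, 1, -2)  (L[1][0] := -2)
  R2 -= 4*R0 → (0, 2, -3)  (L[2][0] := 4)
[col 1] pivot 1
  R2 -= 2*R1 → (0, 0, 1)  (L[2][1] := 2)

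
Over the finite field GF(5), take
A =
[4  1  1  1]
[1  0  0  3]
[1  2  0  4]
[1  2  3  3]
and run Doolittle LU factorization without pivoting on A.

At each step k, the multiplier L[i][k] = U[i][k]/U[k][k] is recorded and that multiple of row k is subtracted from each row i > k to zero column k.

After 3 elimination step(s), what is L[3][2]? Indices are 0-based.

L[3][2] = 2

k=0: U[0][0]=4
  eliminate (1,0): mult=4, new row 1: (0, 1, 1, 4); set L[1][0]=4
  eliminate (2,0): mult=4, new row 2: (0, 3, 1, 0); set L[2][0]=4
  eliminate (3,0): mult=4, new row 3: (0, 3, 4, 4); set L[3][0]=4
k=1: U[1][1]=1
  eliminate (2,1): mult=3, new row 2: (0, 0, 3, 3); set L[2][1]=3
  eliminate (3,1): mult=3, new row 3: (0, 0, 1, 2); set L[3][1]=3
k=2: U[2][2]=3
  eliminate (3,2): mult=2, new row 3: (0, 0, 0, 1); set L[3][2]=2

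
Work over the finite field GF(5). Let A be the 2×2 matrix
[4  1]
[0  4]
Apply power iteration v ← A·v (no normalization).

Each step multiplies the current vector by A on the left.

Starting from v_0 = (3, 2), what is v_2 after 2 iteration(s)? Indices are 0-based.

v_0 = (3, 2).
v_1 = A·v_0 = (4, 3).
v_2 = A·v_1 = (4, 2).

v_2 = (4, 2)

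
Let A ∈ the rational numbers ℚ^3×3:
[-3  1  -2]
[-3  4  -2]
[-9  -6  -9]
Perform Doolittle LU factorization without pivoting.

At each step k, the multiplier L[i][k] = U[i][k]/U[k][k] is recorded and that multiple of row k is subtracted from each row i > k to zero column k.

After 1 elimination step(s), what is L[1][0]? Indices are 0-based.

[col 0] pivot -3
  R1 -= 1*R0 → (0, 3, 0)  (L[1][0] := 1)
  R2 -= 3*R0 → (0, -9, -3)  (L[2][0] := 3)

L[1][0] = 1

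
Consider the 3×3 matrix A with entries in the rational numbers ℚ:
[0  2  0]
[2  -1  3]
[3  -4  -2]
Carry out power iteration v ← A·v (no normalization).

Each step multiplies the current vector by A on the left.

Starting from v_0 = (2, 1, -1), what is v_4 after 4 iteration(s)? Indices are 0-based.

v_0 = (2, 1, -1).
v_1 = A·v_0 = (2, 0, 4).
v_2 = A·v_1 = (0, 16, -2).
v_3 = A·v_2 = (32, -22, -60).
v_4 = A·v_3 = (-44, -94, 304).

v_4 = (-44, -94, 304)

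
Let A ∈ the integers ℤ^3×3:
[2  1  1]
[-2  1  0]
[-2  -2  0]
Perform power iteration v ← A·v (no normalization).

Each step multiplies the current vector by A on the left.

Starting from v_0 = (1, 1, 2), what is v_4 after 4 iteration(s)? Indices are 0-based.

v_4 = (-27, -3, 60)

v_0 = (1, 1, 2).
v_1 = A·v_0 = (5, -1, -4).
v_2 = A·v_1 = (5, -11, -8).
v_3 = A·v_2 = (-9, -21, 12).
v_4 = A·v_3 = (-27, -3, 60).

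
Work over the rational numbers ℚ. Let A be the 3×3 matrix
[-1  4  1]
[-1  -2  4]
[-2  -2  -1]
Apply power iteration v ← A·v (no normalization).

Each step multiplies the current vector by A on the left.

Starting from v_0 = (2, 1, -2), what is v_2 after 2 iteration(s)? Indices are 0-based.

v_2 = (-52, 8, 28)

v_0 = (2, 1, -2).
v_1 = A·v_0 = (0, -12, -4).
v_2 = A·v_1 = (-52, 8, 28).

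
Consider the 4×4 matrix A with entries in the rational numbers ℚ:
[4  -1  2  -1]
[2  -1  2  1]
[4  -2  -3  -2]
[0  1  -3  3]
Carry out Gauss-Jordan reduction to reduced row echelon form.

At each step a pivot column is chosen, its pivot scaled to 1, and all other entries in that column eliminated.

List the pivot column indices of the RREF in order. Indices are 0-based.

pivot columns: 0, 1, 2, 3

step 1: normalize row 0 (÷4) = (1, -1/4, 1/2, -1/4)
  row 1: subtract 2×row0 = (0, -1/2, 1, 3/2)
  row 2: subtract 4×row0 = (0, -1, -5, -1)
step 2: normalize row 1 (÷-1/2) = (0, 1, -2, -3)
  row 0: subtract -1/4×row1 = (1, 0, 0, -1)
  row 2: subtract -1×row1 = (0, 0, -7, -4)
  row 3: subtract 1×row1 = (0, 0, -1, 6)
step 3: normalize row 2 (÷-7) = (0, 0, 1, 4/7)
  row 1: subtract -2×row2 = (0, 1, 0, -13/7)
  row 3: subtract -1×row2 = (0, 0, 0, 46/7)
step 4: normalize row 3 (÷46/7) = (0, 0, 0, 1)
  row 0: subtract -1×row3 = (1, 0, 0, 0)
  row 1: subtract -13/7×row3 = (0, 1, 0, 0)
  row 2: subtract 4/7×row3 = (0, 0, 1, 0)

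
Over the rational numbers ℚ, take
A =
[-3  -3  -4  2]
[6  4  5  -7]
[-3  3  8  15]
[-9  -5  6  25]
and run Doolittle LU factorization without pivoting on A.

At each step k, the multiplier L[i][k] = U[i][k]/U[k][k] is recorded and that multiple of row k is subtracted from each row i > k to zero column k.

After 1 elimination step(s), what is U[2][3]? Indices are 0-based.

k=0: U[0][0]=-3
  eliminate (1,0): mult=-2, new row 1: (0, -2, -3, -3); set L[1][0]=-2
  eliminate (2,0): mult=1, new row 2: (0, 6, 12, 13); set L[2][0]=1
  eliminate (3,0): mult=3, new row 3: (0, 4, 18, 19); set L[3][0]=3

U[2][3] = 13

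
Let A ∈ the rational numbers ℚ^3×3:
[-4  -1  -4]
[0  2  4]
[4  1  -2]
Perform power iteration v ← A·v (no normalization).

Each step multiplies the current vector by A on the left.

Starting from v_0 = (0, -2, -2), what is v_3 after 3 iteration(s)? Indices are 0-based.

v_0 = (0, -2, -2).
v_1 = A·v_0 = (10, -12, 2).
v_2 = A·v_1 = (-36, -16, 24).
v_3 = A·v_2 = (64, 64, -208).

v_3 = (64, 64, -208)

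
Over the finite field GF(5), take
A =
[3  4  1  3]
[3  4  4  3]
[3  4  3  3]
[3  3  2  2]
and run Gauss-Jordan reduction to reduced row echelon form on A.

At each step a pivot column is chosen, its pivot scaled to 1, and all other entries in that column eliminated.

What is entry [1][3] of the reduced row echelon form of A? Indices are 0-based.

pivot(0,0)=3: scale R0 → (1, 3, 2, 1)
  clear (1,0): R1 −= (3)R0 → (0, 0, 3, 0)
  clear (2,0): R2 −= (3)R0 → (0, 0, 2, 0)
  clear (3,0): R3 −= (3)R0 → (0, 4, 1, 4)
pivot(1,1): swap R1↔R3
pivot(1,1)=4: scale R1 → (0, 1, 4, 1)
  clear (0,1): R0 −= (3)R1 → (1, 0, 0, 3)
pivot(2,2)=2: scale R2 → (0, 0, 1, 0)
  clear (1,2): R1 −= (4)R2 → (0, 1, 0, 1)
  clear (3,2): R3 −= (3)R2 → (0, 0, 0, 0)
col 3: no nonzero at/below row 3; advance.

M[1][3] = 1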